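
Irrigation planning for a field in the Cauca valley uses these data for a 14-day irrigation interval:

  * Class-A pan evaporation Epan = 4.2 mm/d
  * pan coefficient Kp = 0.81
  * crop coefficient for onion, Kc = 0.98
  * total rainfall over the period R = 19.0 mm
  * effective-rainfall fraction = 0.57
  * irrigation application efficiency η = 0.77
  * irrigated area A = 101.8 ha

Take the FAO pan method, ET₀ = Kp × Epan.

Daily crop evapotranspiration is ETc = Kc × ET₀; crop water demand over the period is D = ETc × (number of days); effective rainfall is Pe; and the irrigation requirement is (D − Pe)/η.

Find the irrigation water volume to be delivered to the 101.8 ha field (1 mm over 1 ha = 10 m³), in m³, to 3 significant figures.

ET₀ = 0.81 × 4.2 = 3.4020 mm/d
ETc = Kc × ET₀ = 0.98 × 3.4020 = 3.3340 mm/d
Crop demand D = ETc × 14 d = 3.3340 × 14 = 46.676 mm
Pe = 0.57 × 19.0 = 10.830 mm
D − Pe = 46.676 − 10.830 = 35.846 mm
Gross irrigation = 35.846 / 0.77 = 46.553 mm
Volume = 46.553 mm × 101.8 ha × 10 = 47391.0 m³

47400 m³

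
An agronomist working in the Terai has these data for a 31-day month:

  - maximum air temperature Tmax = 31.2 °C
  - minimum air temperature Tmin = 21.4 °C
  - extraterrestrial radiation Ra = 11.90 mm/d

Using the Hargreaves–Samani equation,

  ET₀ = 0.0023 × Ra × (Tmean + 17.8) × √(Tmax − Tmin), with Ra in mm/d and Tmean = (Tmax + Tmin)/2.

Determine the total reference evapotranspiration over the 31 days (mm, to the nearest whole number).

Tmean = (31.2 + 21.4)/2 = 26.30 °C
ET₀ = 0.0023 × 11.90 × (26.30 + 17.8) × √9.8 = 0.0023 × 11.90 × 44.10 × 3.1305 = 3.7786 mm/d
Over 31 days: 3.7786 × 31 = 117.137 mm

117 mm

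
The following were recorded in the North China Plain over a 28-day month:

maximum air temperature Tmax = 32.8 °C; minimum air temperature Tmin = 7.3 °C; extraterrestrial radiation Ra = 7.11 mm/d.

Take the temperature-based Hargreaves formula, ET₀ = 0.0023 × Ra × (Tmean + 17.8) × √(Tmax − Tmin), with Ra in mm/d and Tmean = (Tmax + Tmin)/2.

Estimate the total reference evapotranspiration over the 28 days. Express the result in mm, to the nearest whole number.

88 mm

Tmean = (32.8 + 7.3)/2 = 20.05 °C
ET₀ = 0.0023 × 7.11 × (20.05 + 17.8) × √25.5 = 0.0023 × 7.11 × 37.85 × 5.0498 = 3.1256 mm/d
Over 28 days: 3.1256 × 28 = 87.517 mm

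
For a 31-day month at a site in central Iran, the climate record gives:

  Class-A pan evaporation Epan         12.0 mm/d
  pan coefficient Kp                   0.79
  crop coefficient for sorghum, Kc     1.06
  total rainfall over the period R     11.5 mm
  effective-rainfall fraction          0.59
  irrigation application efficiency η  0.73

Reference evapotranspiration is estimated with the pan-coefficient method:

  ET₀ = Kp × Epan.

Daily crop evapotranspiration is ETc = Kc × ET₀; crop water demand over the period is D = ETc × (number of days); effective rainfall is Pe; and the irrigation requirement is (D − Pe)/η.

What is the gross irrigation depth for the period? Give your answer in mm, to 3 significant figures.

417 mm

ET₀ = 0.79 × 12.0 = 9.4800 mm/d
ETc = Kc × ET₀ = 1.06 × 9.4800 = 10.0488 mm/d
Crop demand D = ETc × 31 d = 10.0488 × 31 = 311.513 mm
Pe = 0.59 × 11.5 = 6.785 mm
D − Pe = 311.513 − 6.785 = 304.728 mm
Gross irrigation = 304.728 / 0.73 = 417.436 mm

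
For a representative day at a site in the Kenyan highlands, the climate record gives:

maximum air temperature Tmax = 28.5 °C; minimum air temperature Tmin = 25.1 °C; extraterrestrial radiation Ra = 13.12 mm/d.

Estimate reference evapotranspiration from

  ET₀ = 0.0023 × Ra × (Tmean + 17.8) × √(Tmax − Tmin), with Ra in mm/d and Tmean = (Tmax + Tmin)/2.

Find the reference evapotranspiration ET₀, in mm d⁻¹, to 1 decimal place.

Tmean = (28.5 + 25.1)/2 = 26.80 °C
ET₀ = 0.0023 × 13.12 × (26.80 + 17.8) × √3.4 = 0.0023 × 13.12 × 44.60 × 1.8439 = 2.4816 mm/d

2.5 mm d⁻¹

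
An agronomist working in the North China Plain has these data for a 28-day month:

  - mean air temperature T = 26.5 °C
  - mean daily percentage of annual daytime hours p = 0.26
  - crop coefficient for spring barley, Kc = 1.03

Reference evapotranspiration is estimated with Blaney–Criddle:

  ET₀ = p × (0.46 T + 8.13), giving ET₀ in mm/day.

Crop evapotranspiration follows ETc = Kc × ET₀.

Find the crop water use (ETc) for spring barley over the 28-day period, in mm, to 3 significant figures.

ET₀ = 0.26 × (0.46 × 26.5 + 8.13) = 0.26 × 20.320 = 5.2832 mm/d
ETc = Kc × ET₀ = 1.03 × 5.2832 = 5.4417 mm/d
Over 28 days: 5.4417 × 28 = 152.368 mm

152 mm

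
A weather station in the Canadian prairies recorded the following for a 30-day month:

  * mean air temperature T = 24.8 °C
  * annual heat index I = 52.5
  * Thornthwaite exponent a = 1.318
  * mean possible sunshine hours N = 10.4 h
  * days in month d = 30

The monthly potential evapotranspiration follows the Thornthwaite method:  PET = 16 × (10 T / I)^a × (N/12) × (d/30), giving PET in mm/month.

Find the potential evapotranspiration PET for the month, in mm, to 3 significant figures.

10T/I = 10 × 24.8 / 52.5 = 4.7238
(10T/I)^a = 4.7238^1.318 = 7.7396
Uncorrected PET = 16 × 7.7396 = 123.834 mm
Correction = (N/12)(d/30) = (10.4/12)(30/30) = 0.8667
PET = 123.834 × 0.8667 = 107.327 mm/month

107 mm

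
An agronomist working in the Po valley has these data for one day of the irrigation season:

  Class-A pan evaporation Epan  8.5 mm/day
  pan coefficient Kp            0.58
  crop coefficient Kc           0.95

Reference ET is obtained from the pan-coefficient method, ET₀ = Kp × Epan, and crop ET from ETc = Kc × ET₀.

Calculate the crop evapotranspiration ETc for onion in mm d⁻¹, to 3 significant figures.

4.68 mm d⁻¹

ET₀ = 0.58 × 8.5 = 4.9300 mm/d
ETc = Kc × ET₀ = 0.95 × 4.9300 = 4.6835 mm/d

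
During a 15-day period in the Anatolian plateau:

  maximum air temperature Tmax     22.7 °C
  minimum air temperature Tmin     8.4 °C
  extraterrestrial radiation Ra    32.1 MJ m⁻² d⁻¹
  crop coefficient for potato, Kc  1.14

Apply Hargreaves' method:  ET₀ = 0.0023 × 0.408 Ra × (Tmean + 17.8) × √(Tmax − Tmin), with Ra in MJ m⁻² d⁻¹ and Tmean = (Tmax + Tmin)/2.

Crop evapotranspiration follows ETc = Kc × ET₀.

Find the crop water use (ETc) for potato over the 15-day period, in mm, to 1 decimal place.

Tmean = (22.7 + 8.4)/2 = 15.55 °C
0.408 Ra = 0.408 × 32.1 = 13.0968 mm/d equivalent
ET₀ = 0.0023 × 13.0968 × (15.55 + 17.8) × √14.3 = 0.0023 × 13.0968 × 33.35 × 3.7815 = 3.7989 mm/d
ETc = Kc × ET₀ = 1.14 × 3.7989 = 4.3307 mm/d
Over 15 days: 4.3307 × 15 = 64.961 mm

65.0 mm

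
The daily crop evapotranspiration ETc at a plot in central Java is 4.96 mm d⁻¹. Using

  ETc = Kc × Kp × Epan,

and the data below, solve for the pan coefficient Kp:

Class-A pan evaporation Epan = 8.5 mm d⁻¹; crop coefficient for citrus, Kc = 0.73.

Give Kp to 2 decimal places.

0.80

ETc = Kc × Kp × Epan  ⇒  Kp = ETc / (Kc × Epan)
Kp = 4.96 / (0.73 × 8.5) = 4.96 / 6.205 = 0.7994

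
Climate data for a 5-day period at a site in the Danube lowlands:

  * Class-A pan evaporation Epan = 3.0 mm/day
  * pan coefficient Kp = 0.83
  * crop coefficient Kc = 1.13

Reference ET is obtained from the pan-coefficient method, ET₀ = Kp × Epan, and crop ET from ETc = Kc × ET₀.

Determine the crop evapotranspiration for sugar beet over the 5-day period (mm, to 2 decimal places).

ET₀ = 0.83 × 3.0 = 2.4900 mm/d
ETc = Kc × ET₀ = 1.13 × 2.4900 = 2.8137 mm/d
Over 5 days: 2.8137 × 5 = 14.069 mm

14.07 mm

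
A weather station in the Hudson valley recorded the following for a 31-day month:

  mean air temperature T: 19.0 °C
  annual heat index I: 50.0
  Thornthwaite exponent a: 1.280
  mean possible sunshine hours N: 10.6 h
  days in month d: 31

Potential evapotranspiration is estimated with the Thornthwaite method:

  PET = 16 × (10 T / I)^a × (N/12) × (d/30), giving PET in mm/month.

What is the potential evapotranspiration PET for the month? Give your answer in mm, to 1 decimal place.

10T/I = 10 × 19.0 / 50.0 = 3.8000
(10T/I)^a = 3.8000^1.280 = 5.5223
Uncorrected PET = 16 × 5.5223 = 88.357 mm
Correction = (N/12)(d/30) = (10.6/12)(31/30) = 0.9128
PET = 88.357 × 0.9128 = 80.652 mm/month

80.7 mm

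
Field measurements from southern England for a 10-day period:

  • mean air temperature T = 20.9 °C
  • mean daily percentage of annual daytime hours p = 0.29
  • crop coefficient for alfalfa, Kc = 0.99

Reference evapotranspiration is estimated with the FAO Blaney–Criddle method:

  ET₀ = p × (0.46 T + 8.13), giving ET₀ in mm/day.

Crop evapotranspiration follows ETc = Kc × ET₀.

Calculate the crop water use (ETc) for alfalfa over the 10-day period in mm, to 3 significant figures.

50.9 mm

ET₀ = 0.29 × (0.46 × 20.9 + 8.13) = 0.29 × 17.744 = 5.1458 mm/d
ETc = Kc × ET₀ = 0.99 × 5.1458 = 5.0943 mm/d
Over 10 days: 5.0943 × 10 = 50.943 mm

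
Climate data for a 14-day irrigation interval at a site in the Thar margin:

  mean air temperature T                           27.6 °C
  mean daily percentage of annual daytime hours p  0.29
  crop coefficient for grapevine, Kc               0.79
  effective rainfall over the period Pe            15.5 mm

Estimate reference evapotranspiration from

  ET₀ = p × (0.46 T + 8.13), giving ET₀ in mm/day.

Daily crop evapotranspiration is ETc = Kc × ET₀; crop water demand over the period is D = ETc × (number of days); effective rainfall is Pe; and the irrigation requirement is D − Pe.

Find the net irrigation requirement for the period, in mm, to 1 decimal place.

ET₀ = 0.29 × (0.46 × 27.6 + 8.13) = 0.29 × 20.826 = 6.0395 mm/d
ETc = Kc × ET₀ = 0.79 × 6.0395 = 4.7712 mm/d
Crop demand D = ETc × 14 d = 4.7712 × 14 = 66.797 mm
D − Pe = 66.797 − 15.5 = 51.297 mm

51.3 mm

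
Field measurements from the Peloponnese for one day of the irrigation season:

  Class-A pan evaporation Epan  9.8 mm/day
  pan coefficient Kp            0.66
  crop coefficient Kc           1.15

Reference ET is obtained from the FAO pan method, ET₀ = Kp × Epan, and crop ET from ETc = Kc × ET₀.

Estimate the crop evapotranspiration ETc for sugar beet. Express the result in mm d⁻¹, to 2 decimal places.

ET₀ = 0.66 × 9.8 = 6.4680 mm/d
ETc = Kc × ET₀ = 1.15 × 6.4680 = 7.4382 mm/d

7.44 mm d⁻¹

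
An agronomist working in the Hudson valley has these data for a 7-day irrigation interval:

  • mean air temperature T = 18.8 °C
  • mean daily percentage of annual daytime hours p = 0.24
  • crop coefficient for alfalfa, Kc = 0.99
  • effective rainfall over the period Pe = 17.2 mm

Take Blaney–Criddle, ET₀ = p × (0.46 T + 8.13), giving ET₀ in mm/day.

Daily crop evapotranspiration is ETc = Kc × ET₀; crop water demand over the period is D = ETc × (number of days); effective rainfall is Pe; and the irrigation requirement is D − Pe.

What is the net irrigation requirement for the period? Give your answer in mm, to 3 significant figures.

10.7 mm

ET₀ = 0.24 × (0.46 × 18.8 + 8.13) = 0.24 × 16.778 = 4.0267 mm/d
ETc = Kc × ET₀ = 0.99 × 4.0267 = 3.9864 mm/d
Crop demand D = ETc × 7 d = 3.9864 × 7 = 27.905 mm
D − Pe = 27.905 − 17.2 = 10.705 mm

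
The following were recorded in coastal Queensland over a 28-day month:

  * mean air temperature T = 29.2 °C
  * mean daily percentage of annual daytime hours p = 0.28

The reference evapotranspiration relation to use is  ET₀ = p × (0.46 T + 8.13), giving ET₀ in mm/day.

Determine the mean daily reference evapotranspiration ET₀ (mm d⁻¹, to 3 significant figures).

6.04 mm d⁻¹

ET₀ = 0.28 × (0.46 × 29.2 + 8.13) = 0.28 × 21.562 = 6.0374 mm/d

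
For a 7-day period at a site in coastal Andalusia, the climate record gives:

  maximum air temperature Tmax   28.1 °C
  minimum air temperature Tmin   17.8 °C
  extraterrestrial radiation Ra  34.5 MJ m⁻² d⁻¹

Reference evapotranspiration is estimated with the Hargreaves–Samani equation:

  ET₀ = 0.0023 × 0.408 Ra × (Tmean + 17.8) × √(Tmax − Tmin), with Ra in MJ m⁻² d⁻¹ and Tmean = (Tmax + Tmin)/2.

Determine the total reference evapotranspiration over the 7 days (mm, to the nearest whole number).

30 mm

Tmean = (28.1 + 17.8)/2 = 22.95 °C
0.408 Ra = 0.408 × 34.5 = 14.0760 mm/d equivalent
ET₀ = 0.0023 × 14.0760 × (22.95 + 17.8) × √10.3 = 0.0023 × 14.0760 × 40.75 × 3.2094 = 4.2341 mm/d
Over 7 days: 4.2341 × 7 = 29.639 mm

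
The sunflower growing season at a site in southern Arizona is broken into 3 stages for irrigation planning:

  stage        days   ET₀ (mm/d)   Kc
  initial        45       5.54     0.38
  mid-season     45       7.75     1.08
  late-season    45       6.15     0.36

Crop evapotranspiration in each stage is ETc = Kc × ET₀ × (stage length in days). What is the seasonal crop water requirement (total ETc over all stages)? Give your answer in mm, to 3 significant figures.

initial: 0.38 × 5.54 × 45 = 94.73 mm
mid-season: 1.08 × 7.75 × 45 = 376.65 mm
late-season: 0.36 × 6.15 × 45 = 99.63 mm
Seasonal total = 571.01 mm

571 mm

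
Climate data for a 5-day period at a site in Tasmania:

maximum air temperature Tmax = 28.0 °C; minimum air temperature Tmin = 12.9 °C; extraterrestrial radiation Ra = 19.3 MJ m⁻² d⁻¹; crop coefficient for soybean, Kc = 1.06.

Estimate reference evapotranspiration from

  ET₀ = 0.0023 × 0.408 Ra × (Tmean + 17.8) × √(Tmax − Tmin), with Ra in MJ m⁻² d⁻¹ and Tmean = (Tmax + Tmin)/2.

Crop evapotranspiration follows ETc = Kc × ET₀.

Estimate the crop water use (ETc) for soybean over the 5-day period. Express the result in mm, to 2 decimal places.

Tmean = (28.0 + 12.9)/2 = 20.45 °C
0.408 Ra = 0.408 × 19.3 = 7.8744 mm/d equivalent
ET₀ = 0.0023 × 7.8744 × (20.45 + 17.8) × √15.1 = 0.0023 × 7.8744 × 38.25 × 3.8859 = 2.6920 mm/d
ETc = Kc × ET₀ = 1.06 × 2.6920 = 2.8535 mm/d
Over 5 days: 2.8535 × 5 = 14.268 mm

14.27 mm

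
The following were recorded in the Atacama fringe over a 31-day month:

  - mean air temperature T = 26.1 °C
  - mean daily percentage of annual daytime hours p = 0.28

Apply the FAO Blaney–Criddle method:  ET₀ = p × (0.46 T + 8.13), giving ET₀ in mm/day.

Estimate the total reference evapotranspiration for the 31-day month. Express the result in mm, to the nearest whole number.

ET₀ = 0.28 × (0.46 × 26.1 + 8.13) = 0.28 × 20.136 = 5.6381 mm/d
Monthly total = 5.6381 × 31 = 174.781 mm

175 mm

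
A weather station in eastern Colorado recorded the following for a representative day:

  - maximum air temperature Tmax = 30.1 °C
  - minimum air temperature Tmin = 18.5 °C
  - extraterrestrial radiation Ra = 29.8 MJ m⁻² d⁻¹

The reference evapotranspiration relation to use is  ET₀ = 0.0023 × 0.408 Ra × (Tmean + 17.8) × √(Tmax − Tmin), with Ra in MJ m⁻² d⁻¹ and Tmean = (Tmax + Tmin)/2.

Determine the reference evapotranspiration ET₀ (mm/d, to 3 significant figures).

Tmean = (30.1 + 18.5)/2 = 24.30 °C
0.408 Ra = 0.408 × 29.8 = 12.1584 mm/d equivalent
ET₀ = 0.0023 × 12.1584 × (24.30 + 17.8) × √11.6 = 0.0023 × 12.1584 × 42.10 × 3.4059 = 4.0098 mm/d

4.01 mm/d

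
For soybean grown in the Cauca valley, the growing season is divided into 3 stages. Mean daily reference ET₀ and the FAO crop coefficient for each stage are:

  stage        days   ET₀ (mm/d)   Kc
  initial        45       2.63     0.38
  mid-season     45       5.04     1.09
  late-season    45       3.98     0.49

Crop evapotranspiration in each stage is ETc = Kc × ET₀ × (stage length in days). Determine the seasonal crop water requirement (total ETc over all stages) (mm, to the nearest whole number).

380 mm

initial: 0.38 × 2.63 × 45 = 44.97 mm
mid-season: 1.09 × 5.04 × 45 = 247.21 mm
late-season: 0.49 × 3.98 × 45 = 87.76 mm
Seasonal total = 379.94 mm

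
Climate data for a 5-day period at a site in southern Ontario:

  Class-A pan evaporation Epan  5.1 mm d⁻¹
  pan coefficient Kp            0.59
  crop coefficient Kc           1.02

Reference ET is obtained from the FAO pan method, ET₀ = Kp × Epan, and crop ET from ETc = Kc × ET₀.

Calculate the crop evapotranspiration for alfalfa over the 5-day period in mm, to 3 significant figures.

15.3 mm

ET₀ = 0.59 × 5.1 = 3.0090 mm/d
ETc = Kc × ET₀ = 1.02 × 3.0090 = 3.0692 mm/d
Over 5 days: 3.0692 × 5 = 15.346 mm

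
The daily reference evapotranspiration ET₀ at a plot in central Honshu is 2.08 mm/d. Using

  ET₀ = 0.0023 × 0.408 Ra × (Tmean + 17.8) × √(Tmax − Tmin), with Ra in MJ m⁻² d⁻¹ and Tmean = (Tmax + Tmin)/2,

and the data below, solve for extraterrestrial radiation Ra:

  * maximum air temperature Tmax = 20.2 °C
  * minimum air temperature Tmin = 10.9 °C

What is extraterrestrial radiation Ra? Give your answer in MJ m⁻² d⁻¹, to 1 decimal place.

21.8 MJ m⁻² d⁻¹

Tmean = (20.2+10.9)/2 = 15.55 °C; ΔT = 9.3
Ra = ET₀ / [0.0023 × 0.408 × (Tmean+17.8) × √ΔT]
   = 2.08 / (0.0023 × 0.408 × 33.35 × 3.0496) = 21.794 MJ m⁻² d⁻¹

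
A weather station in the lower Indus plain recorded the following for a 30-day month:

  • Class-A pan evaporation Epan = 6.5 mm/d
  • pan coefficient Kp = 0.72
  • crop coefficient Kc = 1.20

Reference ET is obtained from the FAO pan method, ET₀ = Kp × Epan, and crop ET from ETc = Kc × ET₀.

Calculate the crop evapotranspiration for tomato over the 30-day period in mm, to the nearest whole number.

168 mm

ET₀ = 0.72 × 6.5 = 4.6800 mm/d
ETc = Kc × ET₀ = 1.20 × 4.6800 = 5.6160 mm/d
Over 30 days: 5.6160 × 30 = 168.480 mm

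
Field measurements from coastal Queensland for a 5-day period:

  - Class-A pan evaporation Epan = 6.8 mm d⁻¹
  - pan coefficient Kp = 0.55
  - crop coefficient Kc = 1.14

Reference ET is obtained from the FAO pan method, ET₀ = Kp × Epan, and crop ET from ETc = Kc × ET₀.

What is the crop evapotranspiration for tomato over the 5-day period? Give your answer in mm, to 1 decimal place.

21.3 mm

ET₀ = 0.55 × 6.8 = 3.7400 mm/d
ETc = Kc × ET₀ = 1.14 × 3.7400 = 4.2636 mm/d
Over 5 days: 4.2636 × 5 = 21.318 mm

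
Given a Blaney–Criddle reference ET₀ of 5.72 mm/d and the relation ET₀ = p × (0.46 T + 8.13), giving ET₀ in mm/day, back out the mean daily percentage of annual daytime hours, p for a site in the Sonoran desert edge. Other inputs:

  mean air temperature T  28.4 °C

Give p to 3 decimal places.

p = ET₀ / (0.46 T + 8.13) = 5.72 / (0.46 × 28.4 + 8.13) = 5.72 / 21.194 = 0.2699

0.270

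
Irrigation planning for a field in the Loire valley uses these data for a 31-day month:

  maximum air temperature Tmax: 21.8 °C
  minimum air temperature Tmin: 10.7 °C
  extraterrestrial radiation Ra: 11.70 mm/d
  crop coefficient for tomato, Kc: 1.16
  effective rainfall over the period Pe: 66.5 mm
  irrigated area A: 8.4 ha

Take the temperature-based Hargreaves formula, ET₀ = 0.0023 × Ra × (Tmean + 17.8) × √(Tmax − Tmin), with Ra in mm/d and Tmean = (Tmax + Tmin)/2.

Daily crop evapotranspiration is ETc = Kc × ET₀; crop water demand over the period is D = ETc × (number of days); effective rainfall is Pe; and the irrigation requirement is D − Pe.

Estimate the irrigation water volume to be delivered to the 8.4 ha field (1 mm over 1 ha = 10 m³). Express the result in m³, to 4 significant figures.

Tmean = (21.8 + 10.7)/2 = 16.25 °C
ET₀ = 0.0023 × 11.70 × (16.25 + 17.8) × √11.1 = 0.0023 × 11.70 × 34.05 × 3.3317 = 3.0528 mm/d
ETc = Kc × ET₀ = 1.16 × 3.0528 = 3.5412 mm/d
Crop demand D = ETc × 31 d = 3.5412 × 31 = 109.777 mm
D − Pe = 109.777 − 66.5 = 43.277 mm
Volume = 43.277 mm × 8.4 ha × 10 = 3635.3 m³

3635 m³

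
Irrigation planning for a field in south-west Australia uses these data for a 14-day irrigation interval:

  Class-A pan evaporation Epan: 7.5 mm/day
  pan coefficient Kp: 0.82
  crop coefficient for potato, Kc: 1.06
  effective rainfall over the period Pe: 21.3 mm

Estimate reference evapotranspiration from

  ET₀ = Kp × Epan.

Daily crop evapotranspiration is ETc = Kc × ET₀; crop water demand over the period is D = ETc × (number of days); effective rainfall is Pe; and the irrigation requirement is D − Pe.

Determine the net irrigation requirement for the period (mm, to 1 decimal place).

70.0 mm

ET₀ = 0.82 × 7.5 = 6.1500 mm/d
ETc = Kc × ET₀ = 1.06 × 6.1500 = 6.5190 mm/d
Crop demand D = ETc × 14 d = 6.5190 × 14 = 91.266 mm
D − Pe = 91.266 − 21.3 = 69.966 mm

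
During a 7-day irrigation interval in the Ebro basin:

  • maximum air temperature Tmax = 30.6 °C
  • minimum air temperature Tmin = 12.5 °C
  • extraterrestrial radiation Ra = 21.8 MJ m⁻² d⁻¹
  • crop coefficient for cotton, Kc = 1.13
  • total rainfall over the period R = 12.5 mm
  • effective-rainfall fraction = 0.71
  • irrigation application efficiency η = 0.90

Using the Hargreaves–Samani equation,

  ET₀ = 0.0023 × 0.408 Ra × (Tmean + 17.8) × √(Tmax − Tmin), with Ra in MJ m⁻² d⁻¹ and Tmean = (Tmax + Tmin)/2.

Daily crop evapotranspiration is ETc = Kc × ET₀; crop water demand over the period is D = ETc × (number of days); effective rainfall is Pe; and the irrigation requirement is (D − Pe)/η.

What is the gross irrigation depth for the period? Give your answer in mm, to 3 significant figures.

Tmean = (30.6 + 12.5)/2 = 21.55 °C
0.408 Ra = 0.408 × 21.8 = 8.8944 mm/d equivalent
ET₀ = 0.0023 × 8.8944 × (21.55 + 17.8) × √18.1 = 0.0023 × 8.8944 × 39.35 × 4.2544 = 3.4247 mm/d
ETc = Kc × ET₀ = 1.13 × 3.4247 = 3.8699 mm/d
Crop demand D = ETc × 7 d = 3.8699 × 7 = 27.089 mm
Pe = 0.71 × 12.5 = 8.875 mm
D − Pe = 27.089 − 8.875 = 18.214 mm
Gross irrigation = 18.214 / 0.90 = 20.238 mm

20.2 mm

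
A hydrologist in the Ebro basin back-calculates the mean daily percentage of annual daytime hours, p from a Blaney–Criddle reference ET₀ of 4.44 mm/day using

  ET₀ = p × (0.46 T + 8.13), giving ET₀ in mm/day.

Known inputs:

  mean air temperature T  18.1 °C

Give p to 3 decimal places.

p = ET₀ / (0.46 T + 8.13) = 4.44 / (0.46 × 18.1 + 8.13) = 4.44 / 16.456 = 0.2698

0.270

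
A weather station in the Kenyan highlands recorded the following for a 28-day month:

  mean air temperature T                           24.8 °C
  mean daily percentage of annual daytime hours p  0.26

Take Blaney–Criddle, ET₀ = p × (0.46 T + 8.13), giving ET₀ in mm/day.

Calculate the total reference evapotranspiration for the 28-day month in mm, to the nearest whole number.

142 mm

ET₀ = 0.26 × (0.46 × 24.8 + 8.13) = 0.26 × 19.538 = 5.0799 mm/d
Monthly total = 5.0799 × 28 = 142.237 mm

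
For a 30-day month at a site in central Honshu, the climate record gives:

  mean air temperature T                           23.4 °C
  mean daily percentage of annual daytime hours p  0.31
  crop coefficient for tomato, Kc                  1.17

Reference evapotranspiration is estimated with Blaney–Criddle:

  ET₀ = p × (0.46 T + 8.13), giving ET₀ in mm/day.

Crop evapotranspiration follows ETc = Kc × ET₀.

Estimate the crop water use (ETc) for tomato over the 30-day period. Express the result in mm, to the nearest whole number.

206 mm

ET₀ = 0.31 × (0.46 × 23.4 + 8.13) = 0.31 × 18.894 = 5.8571 mm/d
ETc = Kc × ET₀ = 1.17 × 5.8571 = 6.8528 mm/d
Over 30 days: 6.8528 × 30 = 205.584 mm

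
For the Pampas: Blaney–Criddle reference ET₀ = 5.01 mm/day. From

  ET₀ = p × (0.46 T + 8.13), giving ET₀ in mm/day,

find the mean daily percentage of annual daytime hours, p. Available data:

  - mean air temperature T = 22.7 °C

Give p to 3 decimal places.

0.270

p = ET₀ / (0.46 T + 8.13) = 5.01 / (0.46 × 22.7 + 8.13) = 5.01 / 18.572 = 0.2698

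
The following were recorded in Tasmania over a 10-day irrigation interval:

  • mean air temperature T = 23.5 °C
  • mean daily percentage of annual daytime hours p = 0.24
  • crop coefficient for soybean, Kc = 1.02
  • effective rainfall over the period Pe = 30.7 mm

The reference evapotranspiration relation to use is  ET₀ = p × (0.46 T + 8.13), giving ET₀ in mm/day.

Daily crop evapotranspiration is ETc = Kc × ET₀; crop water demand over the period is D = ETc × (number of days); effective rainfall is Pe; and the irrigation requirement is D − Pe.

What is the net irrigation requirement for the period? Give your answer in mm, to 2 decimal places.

ET₀ = 0.24 × (0.46 × 23.5 + 8.13) = 0.24 × 18.940 = 4.5456 mm/d
ETc = Kc × ET₀ = 1.02 × 4.5456 = 4.6365 mm/d
Crop demand D = ETc × 10 d = 4.6365 × 10 = 46.365 mm
D − Pe = 46.365 − 30.7 = 15.665 mm

15.67 mm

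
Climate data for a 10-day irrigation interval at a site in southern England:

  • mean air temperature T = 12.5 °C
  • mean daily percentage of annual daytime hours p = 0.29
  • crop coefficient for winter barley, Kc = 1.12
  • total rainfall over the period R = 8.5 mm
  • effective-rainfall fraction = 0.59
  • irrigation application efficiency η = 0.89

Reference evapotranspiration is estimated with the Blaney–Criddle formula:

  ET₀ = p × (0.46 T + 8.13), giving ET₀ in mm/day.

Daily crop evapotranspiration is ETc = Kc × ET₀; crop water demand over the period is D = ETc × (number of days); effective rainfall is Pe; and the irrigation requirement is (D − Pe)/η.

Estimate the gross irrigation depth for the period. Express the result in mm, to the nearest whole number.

45 mm

ET₀ = 0.29 × (0.46 × 12.5 + 8.13) = 0.29 × 13.880 = 4.0252 mm/d
ETc = Kc × ET₀ = 1.12 × 4.0252 = 4.5082 mm/d
Crop demand D = ETc × 10 d = 4.5082 × 10 = 45.082 mm
Pe = 0.59 × 8.5 = 5.015 mm
D − Pe = 45.082 − 5.015 = 40.067 mm
Gross irrigation = 40.067 / 0.89 = 45.019 mm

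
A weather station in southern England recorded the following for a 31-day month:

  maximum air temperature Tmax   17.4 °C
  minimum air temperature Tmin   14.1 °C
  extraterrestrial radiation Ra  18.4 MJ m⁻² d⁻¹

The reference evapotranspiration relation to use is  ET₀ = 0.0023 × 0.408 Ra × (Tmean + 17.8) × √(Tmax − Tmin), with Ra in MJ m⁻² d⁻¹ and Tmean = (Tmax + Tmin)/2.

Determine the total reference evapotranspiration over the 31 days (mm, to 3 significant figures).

Tmean = (17.4 + 14.1)/2 = 15.75 °C
0.408 Ra = 0.408 × 18.4 = 7.5072 mm/d equivalent
ET₀ = 0.0023 × 7.5072 × (15.75 + 17.8) × √3.3 = 0.0023 × 7.5072 × 33.55 × 1.8166 = 1.0523 mm/d
Over 31 days: 1.0523 × 31 = 32.621 mm

32.6 mm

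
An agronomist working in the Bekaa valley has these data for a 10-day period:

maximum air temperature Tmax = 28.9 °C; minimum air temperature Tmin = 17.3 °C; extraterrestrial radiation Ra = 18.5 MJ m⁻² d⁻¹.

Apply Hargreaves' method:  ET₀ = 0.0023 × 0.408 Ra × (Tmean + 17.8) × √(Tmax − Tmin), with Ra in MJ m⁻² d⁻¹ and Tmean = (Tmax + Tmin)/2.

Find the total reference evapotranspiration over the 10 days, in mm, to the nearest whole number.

Tmean = (28.9 + 17.3)/2 = 23.10 °C
0.408 Ra = 0.408 × 18.5 = 7.5480 mm/d equivalent
ET₀ = 0.0023 × 7.5480 × (23.10 + 17.8) × √11.6 = 0.0023 × 7.5480 × 40.90 × 3.4059 = 2.4183 mm/d
Over 10 days: 2.4183 × 10 = 24.183 mm

24 mm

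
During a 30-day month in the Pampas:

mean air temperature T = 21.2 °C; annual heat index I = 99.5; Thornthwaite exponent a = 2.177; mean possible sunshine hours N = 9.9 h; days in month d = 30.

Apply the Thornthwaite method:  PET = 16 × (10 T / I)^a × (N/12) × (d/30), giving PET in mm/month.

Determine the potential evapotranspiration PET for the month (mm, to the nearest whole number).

69 mm

10T/I = 10 × 21.2 / 99.5 = 2.1307
(10T/I)^a = 2.1307^2.177 = 5.1903
Uncorrected PET = 16 × 5.1903 = 83.045 mm
Correction = (N/12)(d/30) = (9.9/12)(30/30) = 0.8250
PET = 83.045 × 0.8250 = 68.512 mm/month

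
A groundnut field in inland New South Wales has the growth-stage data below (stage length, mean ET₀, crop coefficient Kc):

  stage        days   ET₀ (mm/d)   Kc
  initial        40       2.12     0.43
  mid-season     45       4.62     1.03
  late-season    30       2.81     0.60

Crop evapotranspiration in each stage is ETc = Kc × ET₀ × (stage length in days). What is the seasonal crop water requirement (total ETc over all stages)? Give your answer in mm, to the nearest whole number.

301 mm

initial: 0.43 × 2.12 × 40 = 36.46 mm
mid-season: 1.03 × 4.62 × 45 = 214.14 mm
late-season: 0.60 × 2.81 × 30 = 50.58 mm
Seasonal total = 301.18 mm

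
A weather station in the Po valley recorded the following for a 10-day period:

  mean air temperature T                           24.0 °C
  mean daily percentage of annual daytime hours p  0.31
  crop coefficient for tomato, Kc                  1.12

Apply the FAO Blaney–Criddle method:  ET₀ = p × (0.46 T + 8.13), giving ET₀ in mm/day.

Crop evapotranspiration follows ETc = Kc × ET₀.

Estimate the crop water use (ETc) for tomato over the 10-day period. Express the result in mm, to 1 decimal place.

66.6 mm

ET₀ = 0.31 × (0.46 × 24.0 + 8.13) = 0.31 × 19.170 = 5.9427 mm/d
ETc = Kc × ET₀ = 1.12 × 5.9427 = 6.6558 mm/d
Over 10 days: 6.6558 × 10 = 66.558 mm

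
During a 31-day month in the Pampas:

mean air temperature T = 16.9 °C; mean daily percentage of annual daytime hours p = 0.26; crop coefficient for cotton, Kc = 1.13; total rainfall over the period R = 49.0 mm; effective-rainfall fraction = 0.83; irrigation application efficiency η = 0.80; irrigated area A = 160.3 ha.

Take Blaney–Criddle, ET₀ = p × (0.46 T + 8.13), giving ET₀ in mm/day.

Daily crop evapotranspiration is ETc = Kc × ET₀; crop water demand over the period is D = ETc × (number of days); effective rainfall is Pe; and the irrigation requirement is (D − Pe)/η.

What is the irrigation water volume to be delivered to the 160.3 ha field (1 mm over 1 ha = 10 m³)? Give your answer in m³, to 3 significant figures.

ET₀ = 0.26 × (0.46 × 16.9 + 8.13) = 0.26 × 15.904 = 4.1350 mm/d
ETc = Kc × ET₀ = 1.13 × 4.1350 = 4.6726 mm/d
Crop demand D = ETc × 31 d = 4.6726 × 31 = 144.851 mm
Pe = 0.83 × 49.0 = 40.670 mm
D − Pe = 144.851 − 40.670 = 104.181 mm
Gross irrigation = 104.181 / 0.80 = 130.226 mm
Volume = 130.226 mm × 160.3 ha × 10 = 208752.3 m³

209000 m³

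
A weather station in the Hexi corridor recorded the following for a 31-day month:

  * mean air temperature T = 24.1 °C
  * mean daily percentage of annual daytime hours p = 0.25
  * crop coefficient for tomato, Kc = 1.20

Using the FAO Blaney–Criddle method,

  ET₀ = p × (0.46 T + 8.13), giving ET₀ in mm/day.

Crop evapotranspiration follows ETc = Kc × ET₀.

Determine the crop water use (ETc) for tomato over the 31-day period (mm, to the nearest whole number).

179 mm

ET₀ = 0.25 × (0.46 × 24.1 + 8.13) = 0.25 × 19.216 = 4.8040 mm/d
ETc = Kc × ET₀ = 1.20 × 4.8040 = 5.7648 mm/d
Over 31 days: 5.7648 × 31 = 178.709 mm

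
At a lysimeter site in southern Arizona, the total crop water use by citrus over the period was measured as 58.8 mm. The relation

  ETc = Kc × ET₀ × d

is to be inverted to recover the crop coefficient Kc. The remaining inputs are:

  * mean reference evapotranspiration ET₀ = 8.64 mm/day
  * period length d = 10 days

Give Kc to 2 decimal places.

ETc = Kc × ET₀ × d  ⇒  Kc = ETc / (ET₀ × d)
Kc = 58.8 / (8.64 × 10) = 58.8 / 86.40 = 0.6806

0.68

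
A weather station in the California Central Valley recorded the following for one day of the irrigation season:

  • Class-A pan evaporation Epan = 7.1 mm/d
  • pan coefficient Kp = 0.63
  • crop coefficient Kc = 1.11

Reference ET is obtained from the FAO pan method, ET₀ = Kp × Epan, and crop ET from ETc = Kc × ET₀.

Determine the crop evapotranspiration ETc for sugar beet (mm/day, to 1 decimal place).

ET₀ = 0.63 × 7.1 = 4.4730 mm/d
ETc = Kc × ET₀ = 1.11 × 4.4730 = 4.9650 mm/d

5.0 mm/day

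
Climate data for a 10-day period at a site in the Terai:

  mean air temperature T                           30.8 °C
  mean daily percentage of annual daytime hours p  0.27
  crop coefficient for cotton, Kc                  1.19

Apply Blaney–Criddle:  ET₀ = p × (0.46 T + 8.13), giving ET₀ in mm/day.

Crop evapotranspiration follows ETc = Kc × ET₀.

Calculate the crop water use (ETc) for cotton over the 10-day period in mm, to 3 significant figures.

71.6 mm

ET₀ = 0.27 × (0.46 × 30.8 + 8.13) = 0.27 × 22.298 = 6.0205 mm/d
ETc = Kc × ET₀ = 1.19 × 6.0205 = 7.1644 mm/d
Over 10 days: 7.1644 × 10 = 71.644 mm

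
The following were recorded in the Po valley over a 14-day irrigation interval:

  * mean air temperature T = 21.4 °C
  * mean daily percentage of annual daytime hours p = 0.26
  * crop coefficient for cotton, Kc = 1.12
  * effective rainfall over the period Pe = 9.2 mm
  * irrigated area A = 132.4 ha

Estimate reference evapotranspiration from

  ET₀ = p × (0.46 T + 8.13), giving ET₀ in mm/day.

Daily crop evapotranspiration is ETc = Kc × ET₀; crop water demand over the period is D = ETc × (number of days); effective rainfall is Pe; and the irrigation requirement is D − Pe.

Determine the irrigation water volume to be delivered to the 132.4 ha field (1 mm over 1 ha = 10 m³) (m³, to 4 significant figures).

84840 m³

ET₀ = 0.26 × (0.46 × 21.4 + 8.13) = 0.26 × 17.974 = 4.6732 mm/d
ETc = Kc × ET₀ = 1.12 × 4.6732 = 5.2340 mm/d
Crop demand D = ETc × 14 d = 5.2340 × 14 = 73.276 mm
D − Pe = 73.276 − 9.2 = 64.076 mm
Volume = 64.076 mm × 132.4 ha × 10 = 84836.6 m³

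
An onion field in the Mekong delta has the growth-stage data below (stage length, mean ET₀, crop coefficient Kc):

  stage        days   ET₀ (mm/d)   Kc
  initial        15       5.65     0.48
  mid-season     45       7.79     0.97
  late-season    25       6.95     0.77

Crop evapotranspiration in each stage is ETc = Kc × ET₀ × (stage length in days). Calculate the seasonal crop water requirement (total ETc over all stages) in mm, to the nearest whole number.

515 mm

initial: 0.48 × 5.65 × 15 = 40.68 mm
mid-season: 0.97 × 7.79 × 45 = 340.03 mm
late-season: 0.77 × 6.95 × 25 = 133.79 mm
Seasonal total = 514.50 mm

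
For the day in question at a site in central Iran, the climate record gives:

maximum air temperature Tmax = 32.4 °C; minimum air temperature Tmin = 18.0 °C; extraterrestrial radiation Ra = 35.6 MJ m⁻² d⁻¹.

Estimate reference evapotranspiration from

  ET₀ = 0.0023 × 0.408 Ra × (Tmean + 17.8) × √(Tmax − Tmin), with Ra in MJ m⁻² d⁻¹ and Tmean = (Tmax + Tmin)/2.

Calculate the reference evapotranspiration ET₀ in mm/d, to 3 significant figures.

5.45 mm/d

Tmean = (32.4 + 18.0)/2 = 25.20 °C
0.408 Ra = 0.408 × 35.6 = 14.5248 mm/d equivalent
ET₀ = 0.0023 × 14.5248 × (25.20 + 17.8) × √14.4 = 0.0023 × 14.5248 × 43.00 × 3.7947 = 5.4511 mm/d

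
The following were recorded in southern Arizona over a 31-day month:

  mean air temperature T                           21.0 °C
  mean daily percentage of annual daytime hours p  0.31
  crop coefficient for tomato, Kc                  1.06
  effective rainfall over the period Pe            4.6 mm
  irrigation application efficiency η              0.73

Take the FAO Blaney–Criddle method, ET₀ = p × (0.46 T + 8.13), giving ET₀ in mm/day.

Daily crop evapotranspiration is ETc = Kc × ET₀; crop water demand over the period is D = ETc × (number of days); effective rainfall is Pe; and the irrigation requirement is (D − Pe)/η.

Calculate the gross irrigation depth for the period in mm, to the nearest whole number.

ET₀ = 0.31 × (0.46 × 21.0 + 8.13) = 0.31 × 17.790 = 5.5149 mm/d
ETc = Kc × ET₀ = 1.06 × 5.5149 = 5.8458 mm/d
Crop demand D = ETc × 31 d = 5.8458 × 31 = 181.220 mm
D − Pe = 181.220 − 4.6 = 176.620 mm
Gross irrigation = 176.620 / 0.73 = 241.945 mm

242 mm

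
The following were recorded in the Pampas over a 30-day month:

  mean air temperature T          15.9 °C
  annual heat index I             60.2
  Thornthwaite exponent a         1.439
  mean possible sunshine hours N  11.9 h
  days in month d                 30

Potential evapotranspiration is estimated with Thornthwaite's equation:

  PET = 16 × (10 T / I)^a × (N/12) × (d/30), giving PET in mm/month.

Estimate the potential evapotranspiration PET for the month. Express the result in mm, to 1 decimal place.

10T/I = 10 × 15.9 / 60.2 = 2.6412
(10T/I)^a = 2.6412^1.439 = 4.0455
Uncorrected PET = 16 × 4.0455 = 64.728 mm
Correction = (N/12)(d/30) = (11.9/12)(30/30) = 0.9917
PET = 64.728 × 0.9917 = 64.191 mm/month

64.2 mm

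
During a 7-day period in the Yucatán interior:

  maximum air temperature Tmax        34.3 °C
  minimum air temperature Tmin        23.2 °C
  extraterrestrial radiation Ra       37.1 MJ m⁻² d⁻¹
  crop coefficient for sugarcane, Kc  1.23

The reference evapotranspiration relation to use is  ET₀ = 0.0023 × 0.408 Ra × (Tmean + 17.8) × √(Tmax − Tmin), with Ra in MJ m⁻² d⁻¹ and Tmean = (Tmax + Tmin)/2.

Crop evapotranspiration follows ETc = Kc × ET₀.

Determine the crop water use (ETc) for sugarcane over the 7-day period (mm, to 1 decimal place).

46.5 mm

Tmean = (34.3 + 23.2)/2 = 28.75 °C
0.408 Ra = 0.408 × 37.1 = 15.1368 mm/d equivalent
ET₀ = 0.0023 × 15.1368 × (28.75 + 17.8) × √11.1 = 0.0023 × 15.1368 × 46.55 × 3.3317 = 5.3994 mm/d
ETc = Kc × ET₀ = 1.23 × 5.3994 = 6.6413 mm/d
Over 7 days: 6.6413 × 7 = 46.489 mm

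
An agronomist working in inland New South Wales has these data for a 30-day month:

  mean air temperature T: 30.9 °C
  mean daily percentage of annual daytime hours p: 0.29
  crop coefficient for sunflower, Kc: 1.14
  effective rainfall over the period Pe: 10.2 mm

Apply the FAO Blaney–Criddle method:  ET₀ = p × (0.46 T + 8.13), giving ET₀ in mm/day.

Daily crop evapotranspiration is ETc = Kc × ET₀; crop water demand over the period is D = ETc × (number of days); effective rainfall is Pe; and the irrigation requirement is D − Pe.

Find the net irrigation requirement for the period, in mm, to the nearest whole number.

211 mm

ET₀ = 0.29 × (0.46 × 30.9 + 8.13) = 0.29 × 22.344 = 6.4798 mm/d
ETc = Kc × ET₀ = 1.14 × 6.4798 = 7.3870 mm/d
Crop demand D = ETc × 30 d = 7.3870 × 30 = 221.610 mm
D − Pe = 221.610 − 10.2 = 211.410 mm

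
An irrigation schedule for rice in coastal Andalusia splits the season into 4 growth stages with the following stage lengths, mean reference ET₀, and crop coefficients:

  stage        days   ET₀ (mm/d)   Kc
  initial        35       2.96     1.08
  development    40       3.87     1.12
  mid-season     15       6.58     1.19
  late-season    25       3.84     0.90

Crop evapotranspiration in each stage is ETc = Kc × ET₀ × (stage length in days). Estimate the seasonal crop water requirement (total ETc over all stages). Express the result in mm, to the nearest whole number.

489 mm

initial: 1.08 × 2.96 × 35 = 111.89 mm
development: 1.12 × 3.87 × 40 = 173.38 mm
mid-season: 1.19 × 6.58 × 15 = 117.45 mm
late-season: 0.90 × 3.84 × 25 = 86.40 mm
Seasonal total = 489.12 mm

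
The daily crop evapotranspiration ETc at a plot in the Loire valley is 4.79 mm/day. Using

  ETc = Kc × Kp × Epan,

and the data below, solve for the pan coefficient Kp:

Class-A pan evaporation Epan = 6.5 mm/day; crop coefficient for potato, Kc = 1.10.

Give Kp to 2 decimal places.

0.67

ETc = Kc × Kp × Epan  ⇒  Kp = ETc / (Kc × Epan)
Kp = 4.79 / (1.10 × 6.5) = 4.79 / 7.150 = 0.6699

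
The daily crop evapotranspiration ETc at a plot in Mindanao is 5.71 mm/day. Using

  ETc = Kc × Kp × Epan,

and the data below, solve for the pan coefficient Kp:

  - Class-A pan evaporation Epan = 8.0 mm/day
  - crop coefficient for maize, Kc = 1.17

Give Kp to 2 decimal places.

0.61

ETc = Kc × Kp × Epan  ⇒  Kp = ETc / (Kc × Epan)
Kp = 5.71 / (1.17 × 8.0) = 5.71 / 9.360 = 0.6100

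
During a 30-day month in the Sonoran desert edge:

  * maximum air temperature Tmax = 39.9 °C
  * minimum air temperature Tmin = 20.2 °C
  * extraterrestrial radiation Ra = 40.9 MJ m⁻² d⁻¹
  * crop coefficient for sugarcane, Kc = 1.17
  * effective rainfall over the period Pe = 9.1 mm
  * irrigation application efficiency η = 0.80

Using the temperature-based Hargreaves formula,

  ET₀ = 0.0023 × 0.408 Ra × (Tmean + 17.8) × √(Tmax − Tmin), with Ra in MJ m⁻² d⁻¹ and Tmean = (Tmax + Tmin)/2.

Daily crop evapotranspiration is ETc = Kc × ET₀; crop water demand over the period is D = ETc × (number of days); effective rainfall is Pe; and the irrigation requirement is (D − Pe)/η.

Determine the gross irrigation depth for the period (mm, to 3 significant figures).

346 mm

Tmean = (39.9 + 20.2)/2 = 30.05 °C
0.408 Ra = 0.408 × 40.9 = 16.6872 mm/d equivalent
ET₀ = 0.0023 × 16.6872 × (30.05 + 17.8) × √19.7 = 0.0023 × 16.6872 × 47.85 × 4.4385 = 8.1513 mm/d
ETc = Kc × ET₀ = 1.17 × 8.1513 = 9.5370 mm/d
Crop demand D = ETc × 30 d = 9.5370 × 30 = 286.110 mm
D − Pe = 286.110 − 9.1 = 277.010 mm
Gross irrigation = 277.010 / 0.80 = 346.263 mm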